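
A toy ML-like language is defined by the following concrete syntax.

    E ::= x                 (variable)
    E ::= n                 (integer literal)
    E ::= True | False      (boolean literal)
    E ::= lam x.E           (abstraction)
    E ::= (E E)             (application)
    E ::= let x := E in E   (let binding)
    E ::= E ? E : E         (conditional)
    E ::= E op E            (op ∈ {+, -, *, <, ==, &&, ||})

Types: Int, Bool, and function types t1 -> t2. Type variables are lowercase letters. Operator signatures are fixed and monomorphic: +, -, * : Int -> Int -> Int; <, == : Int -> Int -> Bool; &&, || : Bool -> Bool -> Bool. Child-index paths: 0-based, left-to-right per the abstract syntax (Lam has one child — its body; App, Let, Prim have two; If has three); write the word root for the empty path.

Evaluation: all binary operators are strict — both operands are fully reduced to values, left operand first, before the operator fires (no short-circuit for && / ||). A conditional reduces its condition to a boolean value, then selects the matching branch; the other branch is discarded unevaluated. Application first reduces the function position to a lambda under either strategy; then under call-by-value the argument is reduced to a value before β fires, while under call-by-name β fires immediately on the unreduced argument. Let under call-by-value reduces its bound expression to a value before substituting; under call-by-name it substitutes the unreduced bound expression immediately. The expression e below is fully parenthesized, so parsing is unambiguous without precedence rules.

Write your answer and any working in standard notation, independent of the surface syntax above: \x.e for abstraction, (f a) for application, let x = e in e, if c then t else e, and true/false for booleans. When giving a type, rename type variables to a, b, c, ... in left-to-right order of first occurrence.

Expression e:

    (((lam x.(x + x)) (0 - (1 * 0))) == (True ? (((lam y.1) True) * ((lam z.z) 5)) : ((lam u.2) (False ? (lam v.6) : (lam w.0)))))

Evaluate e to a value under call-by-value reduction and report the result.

Answer: false

Derivation:
step 0: (((\x.(x + x)) (0 - (1 * 0))) == (if true then (((\y.1) true) * ((\z.z) 5)) else ((\u.2) (if false then (\v.6) else (\w.0)))))
step 1: [delta@0.1.1] (((\x.(x + x)) (0 - 0)) == (if true then (((\y.1) true) * ((\z.z) 5)) else ((\u.2) (if false then (\v.6) else (\w.0)))))
step 2: [delta@0.1] (((\x.(x + x)) 0) == (if true then (((\y.1) true) * ((\z.z) 5)) else ((\u.2) (if false then (\v.6) else (\w.0)))))
step 3: [beta@0] ((0 + 0) == (if true then (((\y.1) true) * ((\z.z) 5)) else ((\u.2) (if false then (\v.6) else (\w.0)))))
step 4: [delta@0] (0 == (if true then (((\y.1) true) * ((\z.z) 5)) else ((\u.2) (if false then (\v.6) else (\w.0)))))
step 5: [if@1] (0 == (((\y.1) true) * ((\z.z) 5)))
step 6: [beta@1.0] (0 == (1 * ((\z.z) 5)))
step 7: [beta@1.1] (0 == (1 * 5))
step 8: [delta@1] (0 == 5)
step 9: [delta@root] false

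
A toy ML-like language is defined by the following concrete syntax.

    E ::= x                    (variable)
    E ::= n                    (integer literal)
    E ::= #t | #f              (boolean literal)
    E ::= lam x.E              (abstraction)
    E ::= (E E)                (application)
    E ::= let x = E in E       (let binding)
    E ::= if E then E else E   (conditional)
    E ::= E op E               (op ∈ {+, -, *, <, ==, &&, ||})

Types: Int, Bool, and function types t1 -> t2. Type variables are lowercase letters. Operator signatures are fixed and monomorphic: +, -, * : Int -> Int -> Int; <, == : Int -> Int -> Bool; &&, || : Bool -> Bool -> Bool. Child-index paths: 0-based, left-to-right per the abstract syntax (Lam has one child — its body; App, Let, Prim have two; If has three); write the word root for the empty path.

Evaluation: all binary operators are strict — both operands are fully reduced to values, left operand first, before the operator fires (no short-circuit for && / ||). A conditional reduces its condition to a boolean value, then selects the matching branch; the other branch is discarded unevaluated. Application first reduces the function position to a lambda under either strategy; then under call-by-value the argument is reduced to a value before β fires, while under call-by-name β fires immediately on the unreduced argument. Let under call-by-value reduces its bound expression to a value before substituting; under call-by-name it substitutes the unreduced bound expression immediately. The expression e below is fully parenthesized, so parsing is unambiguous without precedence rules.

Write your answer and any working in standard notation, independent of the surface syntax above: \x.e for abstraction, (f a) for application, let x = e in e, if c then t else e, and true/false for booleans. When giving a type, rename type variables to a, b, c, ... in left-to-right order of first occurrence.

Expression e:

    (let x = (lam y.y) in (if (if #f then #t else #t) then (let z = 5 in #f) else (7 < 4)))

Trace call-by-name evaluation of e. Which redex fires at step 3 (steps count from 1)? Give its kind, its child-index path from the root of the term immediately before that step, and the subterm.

Derivation:
step 0: (let x = (\y.y) in (if (if false then true else true) then (let z = 5 in false) else (7 < 4)))
step 1: [let@root] (if (if false then true else true) then (let z = 5 in false) else (7 < 4))
step 2: [if@0] (if true then (let z = 5 in false) else (7 < 4))
step 3: [if@root] (let z = 5 in false)

Answer: if at root : (if true then (let z = 5 in false) else (7 < 4))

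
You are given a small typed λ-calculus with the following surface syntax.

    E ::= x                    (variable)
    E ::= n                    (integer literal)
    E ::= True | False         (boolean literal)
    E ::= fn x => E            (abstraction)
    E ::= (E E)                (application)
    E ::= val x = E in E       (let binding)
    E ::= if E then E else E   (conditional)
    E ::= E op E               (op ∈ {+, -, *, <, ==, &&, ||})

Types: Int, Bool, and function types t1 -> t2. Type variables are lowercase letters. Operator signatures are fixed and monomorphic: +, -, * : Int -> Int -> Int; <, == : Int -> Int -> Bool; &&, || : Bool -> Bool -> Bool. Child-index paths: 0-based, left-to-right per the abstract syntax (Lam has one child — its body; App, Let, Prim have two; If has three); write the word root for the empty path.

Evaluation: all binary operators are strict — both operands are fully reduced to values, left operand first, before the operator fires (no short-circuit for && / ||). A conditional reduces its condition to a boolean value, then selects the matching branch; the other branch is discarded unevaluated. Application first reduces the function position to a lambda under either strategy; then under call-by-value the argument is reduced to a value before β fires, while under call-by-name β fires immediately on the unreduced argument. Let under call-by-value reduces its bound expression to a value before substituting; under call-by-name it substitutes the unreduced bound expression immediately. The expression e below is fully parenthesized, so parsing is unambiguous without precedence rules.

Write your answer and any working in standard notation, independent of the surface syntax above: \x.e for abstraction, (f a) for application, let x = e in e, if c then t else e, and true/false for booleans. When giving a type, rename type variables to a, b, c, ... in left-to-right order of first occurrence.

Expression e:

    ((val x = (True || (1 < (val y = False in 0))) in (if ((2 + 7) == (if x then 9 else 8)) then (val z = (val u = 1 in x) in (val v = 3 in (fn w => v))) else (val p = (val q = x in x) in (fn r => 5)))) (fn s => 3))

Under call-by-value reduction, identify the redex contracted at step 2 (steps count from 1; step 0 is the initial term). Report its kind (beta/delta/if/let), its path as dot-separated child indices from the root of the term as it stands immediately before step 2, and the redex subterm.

Answer: delta at 0.0.1 : (1 < 0)

Trace:
step 0: ((let x = (true || (1 < (let y = false in 0))) in (if ((2 + 7) == (if x then 9 else 8)) then (let z = (let u = 1 in x) in (let v = 3 in (\w.v))) else (let p = (let q = x in x) in (\r.5)))) (\s.3))
step 1: [let@0.0.1.1] ((let x = (true || (1 < 0)) in (if ((2 + 7) == (if x then 9 else 8)) then (let z = (let u = 1 in x) in (let v = 3 in (\w.v))) else (let p = (let q = x in x) in (\r.5)))) (\s.3))
step 2: [delta@0.0.1] ((let x = (true || false) in (if ((2 + 7) == (if x then 9 else 8)) then (let z = (let u = 1 in x) in (let v = 3 in (\w.v))) else (let p = (let q = x in x) in (\r.5)))) (\s.3))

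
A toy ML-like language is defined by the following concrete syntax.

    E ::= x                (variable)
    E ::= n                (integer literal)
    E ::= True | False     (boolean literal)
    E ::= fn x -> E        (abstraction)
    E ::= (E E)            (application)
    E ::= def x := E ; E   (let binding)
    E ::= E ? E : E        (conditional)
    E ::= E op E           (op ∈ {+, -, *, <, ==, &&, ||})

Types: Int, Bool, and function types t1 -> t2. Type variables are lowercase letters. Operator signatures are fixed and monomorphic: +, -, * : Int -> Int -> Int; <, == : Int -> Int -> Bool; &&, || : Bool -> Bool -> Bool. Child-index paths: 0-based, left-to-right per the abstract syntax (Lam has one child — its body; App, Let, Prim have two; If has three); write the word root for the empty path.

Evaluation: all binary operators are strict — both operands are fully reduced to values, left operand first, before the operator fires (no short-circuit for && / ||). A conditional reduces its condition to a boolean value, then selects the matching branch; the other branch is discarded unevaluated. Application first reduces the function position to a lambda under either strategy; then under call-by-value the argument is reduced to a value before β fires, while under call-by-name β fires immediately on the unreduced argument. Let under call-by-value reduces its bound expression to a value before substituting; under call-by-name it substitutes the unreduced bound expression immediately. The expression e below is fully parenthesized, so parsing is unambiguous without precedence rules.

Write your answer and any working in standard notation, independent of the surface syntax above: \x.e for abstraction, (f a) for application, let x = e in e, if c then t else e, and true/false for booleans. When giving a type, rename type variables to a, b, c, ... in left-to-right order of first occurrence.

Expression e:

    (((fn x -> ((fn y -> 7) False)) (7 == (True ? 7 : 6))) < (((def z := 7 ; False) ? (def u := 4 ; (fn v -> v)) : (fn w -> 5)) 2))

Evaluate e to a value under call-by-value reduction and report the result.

Working:
step 0: (((\x.((\y.7) false)) (7 == (if true then 7 else 6))) < ((if (let z = 7 in false) then (let u = 4 in (\v.v)) else (\w.5)) 2))
step 1: [if@0.1.1] (((\x.((\y.7) false)) (7 == 7)) < ((if (let z = 7 in false) then (let u = 4 in (\v.v)) else (\w.5)) 2))
step 2: [delta@0.1] (((\x.((\y.7) false)) true) < ((if (let z = 7 in false) then (let u = 4 in (\v.v)) else (\w.5)) 2))
step 3: [beta@0] (((\y.7) false) < ((if (let z = 7 in false) then (let u = 4 in (\v.v)) else (\w.5)) 2))
step 4: [beta@0] (7 < ((if (let z = 7 in false) then (let u = 4 in (\v.v)) else (\w.5)) 2))
step 5: [let@1.0.0] (7 < ((if false then (let u = 4 in (\v.v)) else (\w.5)) 2))
step 6: [if@1.0] (7 < ((\w.5) 2))
step 7: [beta@1] (7 < 5)
step 8: [delta@root] false

Answer: false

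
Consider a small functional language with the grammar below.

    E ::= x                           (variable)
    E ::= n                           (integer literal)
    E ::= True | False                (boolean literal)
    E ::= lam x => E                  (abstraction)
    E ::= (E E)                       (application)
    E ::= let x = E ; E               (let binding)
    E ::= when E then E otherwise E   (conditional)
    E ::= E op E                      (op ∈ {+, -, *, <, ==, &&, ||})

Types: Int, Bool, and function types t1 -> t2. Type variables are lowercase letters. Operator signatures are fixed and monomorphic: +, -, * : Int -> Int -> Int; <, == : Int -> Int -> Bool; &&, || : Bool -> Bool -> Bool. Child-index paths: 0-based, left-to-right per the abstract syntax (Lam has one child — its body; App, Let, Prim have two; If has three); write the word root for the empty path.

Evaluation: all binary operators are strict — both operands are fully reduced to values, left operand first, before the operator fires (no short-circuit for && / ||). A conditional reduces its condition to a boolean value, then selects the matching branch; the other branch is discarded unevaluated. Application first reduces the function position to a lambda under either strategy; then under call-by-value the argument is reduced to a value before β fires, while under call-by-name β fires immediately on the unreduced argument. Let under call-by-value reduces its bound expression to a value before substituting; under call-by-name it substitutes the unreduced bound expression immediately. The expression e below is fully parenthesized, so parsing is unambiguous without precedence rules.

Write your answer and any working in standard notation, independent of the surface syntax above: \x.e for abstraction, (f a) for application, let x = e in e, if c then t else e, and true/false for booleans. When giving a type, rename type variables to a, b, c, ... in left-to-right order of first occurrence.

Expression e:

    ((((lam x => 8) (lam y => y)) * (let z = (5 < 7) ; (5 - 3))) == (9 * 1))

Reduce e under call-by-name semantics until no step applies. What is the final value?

Answer: false

Derivation:
step 0: ((((\x.8) (\y.y)) * (let z = (5 < 7) in (5 - 3))) == (9 * 1))
step 1: [beta@0.0] ((8 * (let z = (5 < 7) in (5 - 3))) == (9 * 1))
step 2: [let@0.1] ((8 * (5 - 3)) == (9 * 1))
step 3: [delta@0.1] ((8 * 2) == (9 * 1))
step 4: [delta@0] (16 == (9 * 1))
step 5: [delta@1] (16 == 9)
step 6: [delta@root] false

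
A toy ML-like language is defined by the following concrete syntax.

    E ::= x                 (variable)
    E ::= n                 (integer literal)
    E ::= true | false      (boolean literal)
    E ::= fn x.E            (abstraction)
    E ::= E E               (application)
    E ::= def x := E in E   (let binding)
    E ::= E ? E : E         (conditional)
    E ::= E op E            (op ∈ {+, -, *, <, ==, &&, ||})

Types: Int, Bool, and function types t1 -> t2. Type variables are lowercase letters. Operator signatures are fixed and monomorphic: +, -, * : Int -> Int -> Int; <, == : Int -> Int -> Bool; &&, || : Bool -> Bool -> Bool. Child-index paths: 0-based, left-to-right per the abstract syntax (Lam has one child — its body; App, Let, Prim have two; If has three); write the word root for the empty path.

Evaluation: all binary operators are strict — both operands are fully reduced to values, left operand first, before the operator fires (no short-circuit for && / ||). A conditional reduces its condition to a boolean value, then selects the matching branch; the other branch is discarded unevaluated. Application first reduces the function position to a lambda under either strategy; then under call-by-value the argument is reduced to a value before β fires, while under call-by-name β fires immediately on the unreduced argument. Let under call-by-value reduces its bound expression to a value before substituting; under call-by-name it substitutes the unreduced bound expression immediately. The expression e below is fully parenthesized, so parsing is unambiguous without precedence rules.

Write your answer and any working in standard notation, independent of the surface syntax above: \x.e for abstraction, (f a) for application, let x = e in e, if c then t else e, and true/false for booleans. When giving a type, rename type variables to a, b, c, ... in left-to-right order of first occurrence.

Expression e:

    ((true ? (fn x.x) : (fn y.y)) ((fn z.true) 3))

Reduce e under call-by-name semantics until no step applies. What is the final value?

Answer: true

Trace:
step 0: ((if true then (\x.x) else (\y.y)) ((\z.true) 3))
step 1: [if@0] ((\x.x) ((\z.true) 3))
step 2: [beta@root] ((\z.true) 3)
step 3: [beta@root] true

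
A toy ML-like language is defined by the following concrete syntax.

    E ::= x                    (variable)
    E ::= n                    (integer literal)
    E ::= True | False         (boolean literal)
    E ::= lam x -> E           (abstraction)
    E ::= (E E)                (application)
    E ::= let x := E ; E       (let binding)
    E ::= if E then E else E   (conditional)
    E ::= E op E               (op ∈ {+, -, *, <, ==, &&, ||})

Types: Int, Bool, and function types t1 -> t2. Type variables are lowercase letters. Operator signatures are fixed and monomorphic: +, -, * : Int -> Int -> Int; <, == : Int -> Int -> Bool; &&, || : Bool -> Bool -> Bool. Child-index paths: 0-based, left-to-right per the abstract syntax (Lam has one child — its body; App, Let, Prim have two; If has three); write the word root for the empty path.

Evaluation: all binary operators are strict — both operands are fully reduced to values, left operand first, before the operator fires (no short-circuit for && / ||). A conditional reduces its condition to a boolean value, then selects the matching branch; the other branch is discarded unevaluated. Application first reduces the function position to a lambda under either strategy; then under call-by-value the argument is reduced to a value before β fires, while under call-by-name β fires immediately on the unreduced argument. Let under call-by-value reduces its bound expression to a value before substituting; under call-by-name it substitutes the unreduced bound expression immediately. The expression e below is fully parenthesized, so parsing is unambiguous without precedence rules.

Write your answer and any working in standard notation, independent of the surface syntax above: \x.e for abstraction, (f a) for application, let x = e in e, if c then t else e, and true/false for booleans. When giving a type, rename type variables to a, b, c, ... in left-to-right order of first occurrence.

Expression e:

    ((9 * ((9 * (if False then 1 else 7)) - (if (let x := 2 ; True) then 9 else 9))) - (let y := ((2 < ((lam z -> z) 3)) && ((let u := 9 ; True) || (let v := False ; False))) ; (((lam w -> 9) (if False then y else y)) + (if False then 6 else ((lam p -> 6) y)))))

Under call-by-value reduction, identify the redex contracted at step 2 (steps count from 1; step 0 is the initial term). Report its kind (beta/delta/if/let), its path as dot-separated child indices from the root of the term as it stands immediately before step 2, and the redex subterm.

Answer: delta at 0.1.0 : (9 * 7)

Working:
step 0: ((9 * ((9 * (if false then 1 else 7)) - (if (let x = 2 in true) then 9 else 9))) - (let y = ((2 < ((\z.z) 3)) && ((let u = 9 in true) || (let v = false in false))) in (((\w.9) (if false then y else y)) + (if false then 6 else ((\p.6) y)))))
step 1: [if@0.1.0.1] ((9 * ((9 * 7) - (if (let x = 2 in true) then 9 else 9))) - (let y = ((2 < ((\z.z) 3)) && ((let u = 9 in true) || (let v = false in false))) in (((\w.9) (if false then y else y)) + (if false then 6 else ((\p.6) y)))))
step 2: [delta@0.1.0] ((9 * (63 - (if (let x = 2 in true) then 9 else 9))) - (let y = ((2 < ((\z.z) 3)) && ((let u = 9 in true) || (let v = false in false))) in (((\w.9) (if false then y else y)) + (if false then 6 else ((\p.6) y)))))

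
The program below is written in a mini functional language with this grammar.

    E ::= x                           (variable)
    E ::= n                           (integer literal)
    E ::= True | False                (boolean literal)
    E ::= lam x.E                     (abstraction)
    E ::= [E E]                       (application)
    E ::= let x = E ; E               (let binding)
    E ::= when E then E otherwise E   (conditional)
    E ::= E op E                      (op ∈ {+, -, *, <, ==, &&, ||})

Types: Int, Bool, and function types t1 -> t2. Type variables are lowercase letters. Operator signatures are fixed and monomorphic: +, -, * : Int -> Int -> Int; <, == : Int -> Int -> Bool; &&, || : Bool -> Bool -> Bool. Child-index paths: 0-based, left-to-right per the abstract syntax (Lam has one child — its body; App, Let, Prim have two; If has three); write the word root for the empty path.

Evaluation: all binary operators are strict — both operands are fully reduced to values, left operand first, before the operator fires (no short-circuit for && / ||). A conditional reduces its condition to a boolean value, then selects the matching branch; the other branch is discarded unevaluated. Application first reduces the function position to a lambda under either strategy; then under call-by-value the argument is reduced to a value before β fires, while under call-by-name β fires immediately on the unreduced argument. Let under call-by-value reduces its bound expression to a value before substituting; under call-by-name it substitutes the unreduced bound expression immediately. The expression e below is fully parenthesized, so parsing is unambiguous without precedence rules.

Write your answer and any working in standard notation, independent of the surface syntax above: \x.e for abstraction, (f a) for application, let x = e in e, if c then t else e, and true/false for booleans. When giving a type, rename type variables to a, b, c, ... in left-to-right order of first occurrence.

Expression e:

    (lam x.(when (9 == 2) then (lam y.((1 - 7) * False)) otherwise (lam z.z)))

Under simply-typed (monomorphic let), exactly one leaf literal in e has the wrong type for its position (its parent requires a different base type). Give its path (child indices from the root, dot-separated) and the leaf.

Trace:
  unify Int ~ Int
  unify Int ~ Int
  unify Bool ~ Bool
  unify Int ~ Int
  unify Int ~ Int
  unify Int ~ Int
  unify Bool ~ Int
  FAIL: mismatch Bool ~ Int

Answer: 0.1.0.1 : false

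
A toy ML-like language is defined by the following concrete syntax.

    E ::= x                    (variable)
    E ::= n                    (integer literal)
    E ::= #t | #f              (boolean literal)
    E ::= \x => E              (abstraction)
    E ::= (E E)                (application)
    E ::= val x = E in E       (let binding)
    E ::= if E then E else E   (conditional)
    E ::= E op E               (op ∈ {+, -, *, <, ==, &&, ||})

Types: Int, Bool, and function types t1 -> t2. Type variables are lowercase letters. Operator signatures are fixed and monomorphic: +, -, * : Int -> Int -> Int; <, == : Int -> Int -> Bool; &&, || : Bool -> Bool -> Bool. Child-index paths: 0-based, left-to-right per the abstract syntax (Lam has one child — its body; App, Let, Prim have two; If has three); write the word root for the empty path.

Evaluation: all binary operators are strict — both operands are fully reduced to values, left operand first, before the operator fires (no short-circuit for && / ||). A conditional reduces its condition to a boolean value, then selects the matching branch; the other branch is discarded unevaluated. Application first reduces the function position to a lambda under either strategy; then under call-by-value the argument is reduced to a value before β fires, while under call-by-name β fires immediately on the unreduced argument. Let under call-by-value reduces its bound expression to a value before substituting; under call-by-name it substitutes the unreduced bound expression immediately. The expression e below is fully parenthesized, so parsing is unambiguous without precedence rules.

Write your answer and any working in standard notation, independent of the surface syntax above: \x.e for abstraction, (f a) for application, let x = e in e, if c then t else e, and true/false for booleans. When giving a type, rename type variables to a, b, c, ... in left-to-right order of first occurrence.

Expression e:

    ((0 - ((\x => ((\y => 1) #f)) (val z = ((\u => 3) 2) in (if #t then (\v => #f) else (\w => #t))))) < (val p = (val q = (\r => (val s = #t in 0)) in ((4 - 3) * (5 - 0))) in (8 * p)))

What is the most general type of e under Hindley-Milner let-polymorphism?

Working:
  unify Int ~ Int
\y._ : b -> Int
  unify b -> Int ~ Bool -> c
  unify b ~ Bool
  unify Int ~ c
_ _ : Int
\x._ : a -> Int
\u._ : d -> Int
  unify d -> Int ~ Int -> e
  unify d ~ Int
  unify Int ~ e
_ _ : Int
let z : Int
  unify Bool ~ Bool
\v._ : f -> Bool
\w._ : g -> Bool
  unify f -> Bool ~ g -> Bool
  unify f ~ g
  unify Bool ~ Bool
  unify a -> Int ~ (g -> Bool) -> h
  unify a ~ g -> Bool
  unify Int ~ h
_ _ : Int
  unify Int ~ Int
  unify Int ~ Int
let s : Bool
\r._ : i -> Int
let q : forall. i -> Int
  unify Int ~ Int
  unify Int ~ Int
  unify Int ~ Int
  unify Int ~ Int
  unify Int ~ Int
  unify Int ~ Int
let p : Int
  unify Int ~ Int
p : Int
  unify Int ~ Int
  unify Int ~ Int

Answer: Bool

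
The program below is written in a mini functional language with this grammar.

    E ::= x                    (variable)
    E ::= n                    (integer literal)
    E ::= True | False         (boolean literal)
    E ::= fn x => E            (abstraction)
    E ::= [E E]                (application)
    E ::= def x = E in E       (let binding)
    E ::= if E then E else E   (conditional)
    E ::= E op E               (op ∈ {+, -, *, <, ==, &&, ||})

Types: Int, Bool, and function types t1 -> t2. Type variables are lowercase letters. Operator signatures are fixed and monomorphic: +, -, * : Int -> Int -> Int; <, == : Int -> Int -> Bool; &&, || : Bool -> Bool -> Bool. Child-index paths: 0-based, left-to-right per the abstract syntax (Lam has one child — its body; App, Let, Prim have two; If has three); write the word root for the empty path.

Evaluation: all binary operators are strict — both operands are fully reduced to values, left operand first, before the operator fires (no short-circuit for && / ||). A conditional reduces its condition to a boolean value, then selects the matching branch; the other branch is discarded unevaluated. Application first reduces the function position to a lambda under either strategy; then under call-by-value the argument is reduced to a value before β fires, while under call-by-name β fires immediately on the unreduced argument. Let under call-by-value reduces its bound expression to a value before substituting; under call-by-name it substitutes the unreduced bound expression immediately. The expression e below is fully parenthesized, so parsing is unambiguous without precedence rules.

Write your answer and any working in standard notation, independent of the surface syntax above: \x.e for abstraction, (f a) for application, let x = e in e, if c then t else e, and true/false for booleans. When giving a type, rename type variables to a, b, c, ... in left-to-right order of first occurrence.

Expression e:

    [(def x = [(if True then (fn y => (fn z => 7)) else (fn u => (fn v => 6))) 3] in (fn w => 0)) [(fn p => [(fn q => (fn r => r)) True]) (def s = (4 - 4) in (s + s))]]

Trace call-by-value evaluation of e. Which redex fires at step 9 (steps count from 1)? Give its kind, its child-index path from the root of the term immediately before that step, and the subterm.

Answer: beta at root : ((\w.0) (\r.r))

Trace:
step 0: ((let x = ((if true then (\y.(\z.7)) else (\u.(\v.6))) 3) in (\w.0)) ((\p.((\q.(\r.r)) true)) (let s = (4 - 4) in (s + s))))
step 1: [if@0.0.0] ((let x = ((\y.(\z.7)) 3) in (\w.0)) ((\p.((\q.(\r.r)) true)) (let s = (4 - 4) in (s + s))))
step 2: [beta@0.0] ((let x = (\z.7) in (\w.0)) ((\p.((\q.(\r.r)) true)) (let s = (4 - 4) in (s + s))))
step 3: [let@0] ((\w.0) ((\p.((\q.(\r.r)) true)) (let s = (4 - 4) in (s + s))))
step 4: [delta@1.1.0] ((\w.0) ((\p.((\q.(\r.r)) true)) (let s = 0 in (s + s))))
step 5: [let@1.1] ((\w.0) ((\p.((\q.(\r.r)) true)) (0 + 0)))
step 6: [delta@1.1] ((\w.0) ((\p.((\q.(\r.r)) true)) 0))
step 7: [beta@1] ((\w.0) ((\q.(\r.r)) true))
step 8: [beta@1] ((\w.0) (\r.r))
step 9: [beta@root] 0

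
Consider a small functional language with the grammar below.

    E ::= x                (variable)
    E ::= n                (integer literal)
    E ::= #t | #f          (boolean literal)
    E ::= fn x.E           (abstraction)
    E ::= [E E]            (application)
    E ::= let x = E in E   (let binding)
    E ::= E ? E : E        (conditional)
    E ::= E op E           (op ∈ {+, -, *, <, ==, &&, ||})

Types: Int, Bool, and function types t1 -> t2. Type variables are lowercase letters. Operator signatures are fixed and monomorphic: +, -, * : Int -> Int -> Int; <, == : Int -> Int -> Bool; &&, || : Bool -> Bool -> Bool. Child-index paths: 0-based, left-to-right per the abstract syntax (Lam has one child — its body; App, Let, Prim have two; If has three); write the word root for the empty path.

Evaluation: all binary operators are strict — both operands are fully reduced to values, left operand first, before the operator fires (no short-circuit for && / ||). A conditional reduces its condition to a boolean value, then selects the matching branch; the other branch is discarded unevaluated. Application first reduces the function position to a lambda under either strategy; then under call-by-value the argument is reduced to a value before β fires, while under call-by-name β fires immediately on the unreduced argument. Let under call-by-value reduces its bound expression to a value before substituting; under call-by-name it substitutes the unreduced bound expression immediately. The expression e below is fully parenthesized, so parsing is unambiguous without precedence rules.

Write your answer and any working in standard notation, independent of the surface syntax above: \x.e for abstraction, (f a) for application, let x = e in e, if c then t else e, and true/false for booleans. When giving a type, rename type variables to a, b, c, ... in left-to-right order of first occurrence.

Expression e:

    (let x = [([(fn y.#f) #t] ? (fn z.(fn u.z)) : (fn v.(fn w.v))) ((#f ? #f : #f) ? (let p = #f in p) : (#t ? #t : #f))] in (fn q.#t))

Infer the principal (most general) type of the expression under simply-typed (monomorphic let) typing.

Derivation:
\y._ : a -> Bool
  unify a -> Bool ~ Bool -> b
  unify a ~ Bool
  unify Bool ~ b
_ _ : Bool
  unify Bool ~ Bool
z : c
\u._ : d -> c
\z._ : c -> d -> c
v : e
\w._ : f -> e
\v._ : e -> f -> e
  unify c -> d -> c ~ e -> f -> e
  unify c ~ e
  unify d -> e ~ f -> e
  unify d ~ f
  unify e ~ e
  unify Bool ~ Bool
  unify Bool ~ Bool
  unify Bool ~ Bool
let p : Bool
p : Bool
  unify Bool ~ Bool
  unify Bool ~ Bool
  unify Bool ~ Bool
  unify e -> f -> e ~ Bool -> g
  unify e ~ Bool
  unify f -> Bool ~ g
_ _ : f -> Bool
let x : f -> Bool
\q._ : h -> Bool

Answer: a -> Bool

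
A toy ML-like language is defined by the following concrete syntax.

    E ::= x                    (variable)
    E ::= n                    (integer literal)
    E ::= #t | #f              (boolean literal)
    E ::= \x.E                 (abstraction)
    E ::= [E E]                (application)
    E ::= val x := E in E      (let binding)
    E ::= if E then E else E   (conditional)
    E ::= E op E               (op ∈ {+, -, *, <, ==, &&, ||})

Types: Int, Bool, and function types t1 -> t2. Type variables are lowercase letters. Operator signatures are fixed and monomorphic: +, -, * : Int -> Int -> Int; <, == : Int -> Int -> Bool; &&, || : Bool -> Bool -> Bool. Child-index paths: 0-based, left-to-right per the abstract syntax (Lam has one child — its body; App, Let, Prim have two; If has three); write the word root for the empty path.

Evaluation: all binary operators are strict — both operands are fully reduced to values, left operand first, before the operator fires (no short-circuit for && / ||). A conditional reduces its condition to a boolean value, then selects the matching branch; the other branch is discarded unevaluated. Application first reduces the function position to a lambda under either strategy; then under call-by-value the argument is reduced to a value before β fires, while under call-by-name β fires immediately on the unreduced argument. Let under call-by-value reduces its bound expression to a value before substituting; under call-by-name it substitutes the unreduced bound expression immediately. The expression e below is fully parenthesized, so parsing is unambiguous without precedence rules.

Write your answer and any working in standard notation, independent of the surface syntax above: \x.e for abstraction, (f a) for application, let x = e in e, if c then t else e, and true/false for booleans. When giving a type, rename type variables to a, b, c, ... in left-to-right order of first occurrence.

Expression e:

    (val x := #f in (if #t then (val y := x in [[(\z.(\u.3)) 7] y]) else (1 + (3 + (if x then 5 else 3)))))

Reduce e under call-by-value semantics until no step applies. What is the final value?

Trace:
step 0: (let x = false in (if true then (let y = x in (((\z.(\u.3)) 7) y)) else (1 + (3 + (if x then 5 else 3)))))
step 1: [let@root] (if true then (let y = false in (((\z.(\u.3)) 7) y)) else (1 + (3 + (if false then 5 else 3))))
step 2: [if@root] (let y = false in (((\z.(\u.3)) 7) y))
step 3: [let@root] (((\z.(\u.3)) 7) false)
step 4: [beta@0] ((\u.3) false)
step 5: [beta@root] 3

Answer: 3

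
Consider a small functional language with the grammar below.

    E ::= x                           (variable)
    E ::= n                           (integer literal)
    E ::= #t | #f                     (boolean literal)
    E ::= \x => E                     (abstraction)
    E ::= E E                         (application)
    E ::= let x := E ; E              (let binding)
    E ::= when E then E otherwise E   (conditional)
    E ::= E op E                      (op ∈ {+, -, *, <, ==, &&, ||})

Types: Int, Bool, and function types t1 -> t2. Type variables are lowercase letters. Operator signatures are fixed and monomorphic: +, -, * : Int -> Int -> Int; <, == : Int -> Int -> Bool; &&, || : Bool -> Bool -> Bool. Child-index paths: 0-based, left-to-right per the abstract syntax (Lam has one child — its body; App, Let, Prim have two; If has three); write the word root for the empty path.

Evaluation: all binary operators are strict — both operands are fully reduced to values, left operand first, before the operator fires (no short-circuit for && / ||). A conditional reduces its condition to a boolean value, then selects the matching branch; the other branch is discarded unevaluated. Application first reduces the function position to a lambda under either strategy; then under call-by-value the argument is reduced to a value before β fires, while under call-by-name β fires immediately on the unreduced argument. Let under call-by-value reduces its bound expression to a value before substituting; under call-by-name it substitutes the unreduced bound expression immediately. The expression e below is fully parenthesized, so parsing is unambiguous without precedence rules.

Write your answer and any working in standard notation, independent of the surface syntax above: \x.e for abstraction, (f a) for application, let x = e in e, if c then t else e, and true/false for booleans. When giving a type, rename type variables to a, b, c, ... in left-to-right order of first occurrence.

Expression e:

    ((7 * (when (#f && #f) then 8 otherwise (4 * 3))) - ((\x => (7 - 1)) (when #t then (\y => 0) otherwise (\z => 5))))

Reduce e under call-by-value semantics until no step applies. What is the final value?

Answer: 78

Derivation:
step 0: ((7 * (if (false && false) then 8 else (4 * 3))) - ((\x.(7 - 1)) (if true then (\y.0) else (\z.5))))
step 1: [delta@0.1.0] ((7 * (if false then 8 else (4 * 3))) - ((\x.(7 - 1)) (if true then (\y.0) else (\z.5))))
step 2: [if@0.1] ((7 * (4 * 3)) - ((\x.(7 - 1)) (if true then (\y.0) else (\z.5))))
step 3: [delta@0.1] ((7 * 12) - ((\x.(7 - 1)) (if true then (\y.0) else (\z.5))))
step 4: [delta@0] (84 - ((\x.(7 - 1)) (if true then (\y.0) else (\z.5))))
step 5: [if@1.1] (84 - ((\x.(7 - 1)) (\y.0)))
step 6: [beta@1] (84 - (7 - 1))
step 7: [delta@1] (84 - 6)
step 8: [delta@root] 78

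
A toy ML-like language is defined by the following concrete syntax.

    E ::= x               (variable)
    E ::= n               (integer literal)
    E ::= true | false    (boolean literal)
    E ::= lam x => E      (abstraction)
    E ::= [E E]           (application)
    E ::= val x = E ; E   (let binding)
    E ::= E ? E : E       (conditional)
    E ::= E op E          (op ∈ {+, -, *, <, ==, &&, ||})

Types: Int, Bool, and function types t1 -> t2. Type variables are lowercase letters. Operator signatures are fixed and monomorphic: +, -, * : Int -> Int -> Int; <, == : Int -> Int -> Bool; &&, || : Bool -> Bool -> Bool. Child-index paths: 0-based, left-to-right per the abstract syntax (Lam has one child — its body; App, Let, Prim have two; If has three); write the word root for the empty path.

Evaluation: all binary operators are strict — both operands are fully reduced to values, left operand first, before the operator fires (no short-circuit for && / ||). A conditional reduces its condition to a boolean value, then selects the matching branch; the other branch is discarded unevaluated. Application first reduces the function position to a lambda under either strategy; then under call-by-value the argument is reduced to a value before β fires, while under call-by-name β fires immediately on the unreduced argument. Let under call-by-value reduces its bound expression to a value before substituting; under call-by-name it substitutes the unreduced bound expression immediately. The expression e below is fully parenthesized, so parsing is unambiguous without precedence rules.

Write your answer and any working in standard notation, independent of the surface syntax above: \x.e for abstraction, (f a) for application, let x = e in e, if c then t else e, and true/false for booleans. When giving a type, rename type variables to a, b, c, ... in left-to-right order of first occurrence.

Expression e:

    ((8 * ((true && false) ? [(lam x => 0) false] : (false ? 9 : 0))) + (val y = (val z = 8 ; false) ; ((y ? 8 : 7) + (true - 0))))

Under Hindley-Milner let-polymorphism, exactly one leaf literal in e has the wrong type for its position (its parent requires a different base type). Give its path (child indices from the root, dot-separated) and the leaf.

Answer: 1.1.1.0 : true

Trace:
  unify Int ~ Int
  unify Bool ~ Bool
  unify Bool ~ Bool
  unify Bool ~ Bool
\x._ : a -> Int
  unify a -> Int ~ Bool -> b
  unify a ~ Bool
  unify Int ~ b
_ _ : Int
  unify Bool ~ Bool
  unify Int ~ Int
  unify Int ~ Int
  unify Int ~ Int
  unify Int ~ Int
let z : Int
let y : Bool
y : Bool
  unify Bool ~ Bool
  unify Int ~ Int
  unify Int ~ Int
  unify Bool ~ Int
  FAIL: mismatch Bool ~ Int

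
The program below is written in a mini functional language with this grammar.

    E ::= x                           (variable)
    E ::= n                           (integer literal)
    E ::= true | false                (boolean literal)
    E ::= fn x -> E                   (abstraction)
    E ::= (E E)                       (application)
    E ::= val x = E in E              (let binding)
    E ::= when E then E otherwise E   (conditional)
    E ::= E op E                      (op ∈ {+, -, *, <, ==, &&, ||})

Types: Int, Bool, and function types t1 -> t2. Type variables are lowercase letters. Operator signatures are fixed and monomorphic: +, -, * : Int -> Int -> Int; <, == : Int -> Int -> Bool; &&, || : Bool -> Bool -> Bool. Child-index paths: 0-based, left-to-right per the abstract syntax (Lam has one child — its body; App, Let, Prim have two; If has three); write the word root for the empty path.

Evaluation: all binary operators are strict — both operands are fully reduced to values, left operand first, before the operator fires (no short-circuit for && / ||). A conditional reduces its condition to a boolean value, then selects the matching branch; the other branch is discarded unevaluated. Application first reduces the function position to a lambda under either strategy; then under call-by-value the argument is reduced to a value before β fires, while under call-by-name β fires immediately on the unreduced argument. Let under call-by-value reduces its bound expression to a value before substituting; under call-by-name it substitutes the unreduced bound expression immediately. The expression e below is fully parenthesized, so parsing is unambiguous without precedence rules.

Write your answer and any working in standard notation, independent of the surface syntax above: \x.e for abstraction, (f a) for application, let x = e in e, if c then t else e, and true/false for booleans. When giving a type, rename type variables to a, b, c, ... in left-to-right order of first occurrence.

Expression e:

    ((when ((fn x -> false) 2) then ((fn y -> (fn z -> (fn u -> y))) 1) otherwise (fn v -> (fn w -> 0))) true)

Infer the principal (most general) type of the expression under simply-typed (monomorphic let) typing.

Trace:
\x._ : a -> Bool
  unify a -> Bool ~ Int -> b
  unify a ~ Int
  unify Bool ~ b
_ _ : Bool
  unify Bool ~ Bool
y : c
\u._ : e -> c
\z._ : d -> e -> c
\y._ : c -> d -> e -> c
  unify c -> d -> e -> c ~ Int -> f
  unify c ~ Int
  unify d -> e -> Int ~ f
_ _ : d -> e -> Int
\w._ : h -> Int
\v._ : g -> h -> Int
  unify d -> e -> Int ~ g -> h -> Int
  unify d ~ g
  unify e -> Int ~ h -> Int
  unify e ~ h
  unify Int ~ Int
  unify g -> h -> Int ~ Bool -> i
  unify g ~ Bool
  unify h -> Int ~ i
_ _ : h -> Int

Answer: a -> Int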